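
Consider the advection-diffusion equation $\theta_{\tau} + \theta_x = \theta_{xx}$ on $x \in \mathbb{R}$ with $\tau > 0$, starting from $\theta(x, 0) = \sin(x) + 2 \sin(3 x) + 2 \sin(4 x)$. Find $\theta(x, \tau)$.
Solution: Change to a moving frame: let $\eta = x - \tau$, $\sigma = \tau$ and write $\theta(x,\tau) = u(\eta,\sigma)$.
By the chain rule $\theta_{\tau} = u_{\sigma} - u_{\eta}$, $\theta_x = u_{\eta}$, $\theta_{xx} = u_{\eta\eta}$.
Then $\theta_{\tau} + \theta_x = u_{\sigma}$: the advection term cancels and the PDE becomes the heat equation $u_{\sigma} = u_{\eta\eta}$ on $\eta \in \mathbb{R}$.
Initial data: $u(\eta,0) = \theta(\eta,0) = \sin(\eta) + 2 \sin(3 \eta) + 2 \sin(4 \eta)$.
On $\eta \in \mathbb{R}$ each mode satisfies $(\sin(n\eta))'' = -n^2 \sin(n\eta)$, so $e^{-n^2\sigma} \sin(n\eta)$ solves the heat equation; by superposition $u(\eta,\sigma) = \sum c_n e^{-n^2\sigma} \sin(n\eta)$.
Reading off the coefficients: $c_1=1, c_3=2, c_4=2$, so $u(\eta,\sigma) = e^{-\sigma} \sin(\eta) + 2 e^{-9 \sigma} \sin(3 \eta) + 2 e^{-16 \sigma} \sin(4 \eta)$.
Substituting back $\eta = x - \tau$, $\sigma = \tau$: $\theta(x,\tau) = u(x - \tau, \tau)$.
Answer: $\theta(x, \tau) = - e^{-\tau} \sin(\tau - x) - 2 e^{-9 \tau} \sin(3 \tau - 3 x) - 2 e^{-16 \tau} \sin(4 \tau - 4 x)$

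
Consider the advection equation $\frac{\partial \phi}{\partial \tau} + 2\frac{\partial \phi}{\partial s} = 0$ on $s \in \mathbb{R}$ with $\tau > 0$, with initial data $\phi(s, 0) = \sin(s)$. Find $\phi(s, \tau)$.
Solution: By method of characteristics (waves move right with speed 2):
Along characteristics $s - 2\tau =$ const, $\phi$ is constant, so $\phi(s,\tau) = f(s - 2\tau)$ with $f = \phi( \cdot , 0)$.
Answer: $\phi(s, \tau) = - \sin(2 \tau - s)$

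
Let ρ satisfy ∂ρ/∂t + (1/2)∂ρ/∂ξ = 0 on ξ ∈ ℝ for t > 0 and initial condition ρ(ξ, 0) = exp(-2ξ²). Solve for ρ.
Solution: By method of characteristics (waves move right with speed 1/2):
Along characteristics ξ - (1/2)t = const, ρ is constant, so ρ(ξ,t) = f(ξ - (1/2)t) with f = ρ(·, 0).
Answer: ρ(ξ, t) = exp(-2(-t/2 + ξ)²)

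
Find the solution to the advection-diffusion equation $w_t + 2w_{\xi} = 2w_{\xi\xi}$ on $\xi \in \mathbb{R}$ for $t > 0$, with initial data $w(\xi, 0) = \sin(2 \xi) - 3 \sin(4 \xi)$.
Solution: Moving frame: $\eta = \xi - 2t$, $\sigma = t$, $w = u(\eta,\sigma)$, so $w_t = u_{\sigma} - 2u_{\eta}$ and $w_{\xi\xi} = u_{\eta\eta}$.
Hence $w_t + 2w_{\xi} = u_{\sigma}$ and the PDE becomes the heat equation $u_{\sigma} = 2u_{\eta\eta}$ on $\eta \in \mathbb{R}$.
Initial data: $u(\eta,0) = w(\eta,0) = \sin(2 \eta) - 3 \sin(4 \eta)$. Each mode $\sin(n\eta)$ decays as $e^{-2n^2\sigma}$ on $\mathbb{R}$, so $u(\eta,\sigma) = \sum c_n e^{-2n^2\sigma} \sin(n\eta)$ with $c_2=1, c_4=-3$: $u(\eta,\sigma) = e^{-8 \sigma} \sin(2 \eta) - 3 e^{-32 \sigma} \sin(4 \eta)$.
Substituting back: $w(\xi,t) = u(\xi - 2t, t)$.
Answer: $w(\xi, t) = e^{-8 t} \sin(2 \xi - 4 t) - 3 e^{-32 t} \sin(4 \xi - 8 t)$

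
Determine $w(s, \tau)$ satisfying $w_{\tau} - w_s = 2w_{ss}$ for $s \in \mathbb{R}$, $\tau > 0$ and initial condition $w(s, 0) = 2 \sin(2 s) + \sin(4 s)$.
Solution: Change to a moving frame: let $\eta = s + \tau$, $\sigma = \tau$ and write $w(s,\tau) = u(\eta,\sigma)$.
By the chain rule $w_{\tau} = u_{\sigma} + u_{\eta}$, $w_s = u_{\eta}$, $w_{ss} = u_{\eta\eta}$.
Then $w_{\tau} - w_s = u_{\sigma}$: the advection term cancels and the PDE becomes the heat equation $u_{\sigma} = 2u_{\eta\eta}$ on $\eta \in \mathbb{R}$.
Initial data: $u(\eta,0) = w(\eta,0) = 2 \sin(2 \eta) + \sin(4 \eta)$.
On $\eta \in \mathbb{R}$ each mode satisfies $(\sin(n\eta))'' = -n^2 \sin(n\eta)$, so $e^{-2n^2\sigma} \sin(n\eta)$ solves the heat equation; by superposition $u(\eta,\sigma) = \sum c_n e^{-2n^2\sigma} \sin(n\eta)$.
Reading off the coefficients: $c_2=2, c_4=1$, so $u(\eta,\sigma) = 2 e^{-8 \sigma} \sin(2 \eta) + e^{-32 \sigma} \sin(4 \eta)$.
Substituting back $\eta = s + \tau$, $\sigma = \tau$: $w(s,\tau) = u(s + \tau, \tau)$.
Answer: $w(s, \tau) = 2 e^{-8 \tau} \sin(2 \tau + 2 s) + e^{-32 \tau} \sin(4 \tau + 4 s)$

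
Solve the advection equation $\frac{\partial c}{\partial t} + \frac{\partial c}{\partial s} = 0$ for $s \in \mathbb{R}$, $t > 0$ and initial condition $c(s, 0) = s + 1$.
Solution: By characteristics ($ds/dt = 1$), $c(s,t) = f(s - t)$ with $f = c( \cdot , 0)$.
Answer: $c(s, t) = s -  t + 1$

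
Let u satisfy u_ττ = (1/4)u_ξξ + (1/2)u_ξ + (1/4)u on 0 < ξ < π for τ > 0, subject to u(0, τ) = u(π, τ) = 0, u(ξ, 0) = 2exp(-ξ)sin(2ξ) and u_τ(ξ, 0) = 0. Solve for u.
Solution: Substitute u = exp(-ξ)w, i.e. w = exp(ξ)u.
By the product rule, u_ξ = exp(-ξ)(w_ξ - w), u_ξξ = exp(-ξ)(w_ξξ - 2w_ξ + w), u_ττ = exp(-ξ)w_ττ.
Substituting into the PDE and dividing by exp(-ξ): w_ττ = (1/4)(w_ξξ - 2w_ξ + w) + (1/2)(w_ξ - w) + (1/4)w.
The lower-order terms cancel, leaving the standard wave equation w_ττ = (1/4)w_ξξ.
Initial data for w: w(ξ,0) = exp(ξ)u(ξ,0) = 2sin(2ξ); w_τ(ξ,0) = exp(ξ)u_τ(ξ,0) = 0. The boundary conditions carry over: w(0,τ) = w(π,τ) = 0.
Solve for w:
  Using separation of variables w = X(ξ)T(τ):
  Eigenfunctions: sin(nξ), n = 1, 2, 3, ...
  General solution: w(ξ, τ) = Σ [A_n cos(n τ/2) + B_n sin(n τ/2)] sin(nξ)
  From w(ξ,0) = 2sin(2ξ): A_2=2. From w_τ(ξ,0) = 0: all B_n = 0.
Hence w(ξ,τ) = 2sin(2ξ)cos(τ).
Transform back: u(ξ,τ) = exp(-ξ)w(ξ,τ).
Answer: u(ξ, τ) = 2exp(-ξ)sin(2ξ)cos(τ)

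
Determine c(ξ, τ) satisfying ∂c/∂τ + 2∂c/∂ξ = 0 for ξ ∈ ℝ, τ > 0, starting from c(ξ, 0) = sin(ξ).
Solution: By characteristics (dξ/dτ = 2), c(ξ,τ) = f(ξ - 2τ) with f = c(·, 0).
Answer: c(ξ, τ) = sin(ξ - 2τ)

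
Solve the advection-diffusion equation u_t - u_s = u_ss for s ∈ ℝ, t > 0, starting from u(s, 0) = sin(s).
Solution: Change to a moving frame: let η = s + t, σ = t and write u(s,t) = w(η,σ).
By the chain rule u_t = w_σ + w_η, u_s = w_η, u_ss = w_ηη.
Then u_t - u_s = w_σ: the advection term cancels and the PDE becomes the heat equation w_σ = w_ηη on η ∈ ℝ.
Initial data: w(η,0) = u(η,0) = sin(η).
On η ∈ ℝ each mode satisfies (sin(nη))″ = -n² sin(nη), so exp(-n²σ) sin(nη) solves the heat equation; by superposition w(η,σ) = Σ c_n exp(-n²σ) sin(nη).
Reading off the coefficients: c_1=1, so w(η,σ) = exp(-σ)sin(η).
Substituting back η = s + t, σ = t: u(s,t) = w(s + t, t).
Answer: u(s, t) = exp(-t)sin(s + t)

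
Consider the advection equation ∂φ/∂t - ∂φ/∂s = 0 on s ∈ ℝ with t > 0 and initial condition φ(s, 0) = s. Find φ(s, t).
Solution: By method of characteristics (waves move left with speed 1):
Along characteristics s + t = const, φ is constant, so φ(s,t) = f(s + t) with f = φ(·, 0).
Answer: φ(s, t) = s + t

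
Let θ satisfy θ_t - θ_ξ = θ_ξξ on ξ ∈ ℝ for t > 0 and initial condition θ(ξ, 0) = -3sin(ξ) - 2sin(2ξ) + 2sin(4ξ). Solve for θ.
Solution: Moving frame: η = ξ + t, σ = t, θ = u(η,σ), so θ_t = u_σ + u_η and θ_ξξ = u_ηη.
Hence θ_t - θ_ξ = u_σ and the PDE becomes the heat equation u_σ = u_ηη on η ∈ ℝ.
Initial data: u(η,0) = θ(η,0) = -3sin(η) - 2sin(2η) + 2sin(4η). Each mode sin(nη) decays as exp(-n²σ) on ℝ, so u(η,σ) = Σ c_n exp(-n²σ) sin(nη) with c_1=-3, c_2=-2, c_4=2: u(η,σ) = -3exp(-σ)sin(η) - 2exp(-4σ)sin(2η) + 2exp(-16σ)sin(4η).
Substituting back: θ(ξ,t) = u(ξ + t, t).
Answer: θ(ξ, t) = -3exp(-t)sin(t + ξ) - 2exp(-4t)sin(2t + 2ξ) + 2exp(-16t)sin(4t + 4ξ)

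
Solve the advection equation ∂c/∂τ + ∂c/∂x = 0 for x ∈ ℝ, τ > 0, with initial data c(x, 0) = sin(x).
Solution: By method of characteristics (waves move right with speed 1):
Along characteristics x - τ = const, c is constant, so c(x,τ) = f(x - τ) with f = c(·, 0).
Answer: c(x, τ) = sin(x - τ)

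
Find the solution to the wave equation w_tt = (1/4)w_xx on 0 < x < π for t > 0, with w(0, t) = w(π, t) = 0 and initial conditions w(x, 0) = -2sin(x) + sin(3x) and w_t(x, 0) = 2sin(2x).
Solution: Using separation of variables w = X(x)T(t):
Eigenfunctions: sin(nx), n = 1, 2, 3, ...
General solution: w(x, t) = Σ [A_n cos(n t/2) + B_n sin(n t/2)] sin(nx)
From w(x,0) = -2sin(x) + sin(3x): A_1=-2, A_3=1. From w_t(x,0) = 2sin(2x), using w_t(x,0) = Σ ω_n B_n sin(nx) with ω_n = n/2: B_2 = 2/1 = 2.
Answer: w(x, t) = 2sin(t)sin(2x) - 2sin(x)cos(t/2) + sin(3x)cos(3t/2)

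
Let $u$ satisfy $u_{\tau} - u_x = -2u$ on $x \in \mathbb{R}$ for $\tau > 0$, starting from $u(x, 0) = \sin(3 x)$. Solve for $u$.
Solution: Substitute $u = e^{-2\tau}w$, i.e. $w = e^{2\tau}u$.
By the product rule, $u_{\tau} = e^{-2\tau}(w_{\tau} - 2w)$, $u_x = e^{-2\tau}w_x$.
Substituting into the PDE and dividing by $e^{-2\tau}$: $w_{\tau} - 2w - w_x = -2w$.
The lower-order terms cancel, leaving the standard advection equation $w_{\tau} - w_x = 0$.
Initial data for $w$: $w(x,0) = u(x,0) = \sin(3 x)$.
Solve for $w$:
  By method of characteristics (waves move left with speed 1):
  Along characteristics $x + \tau =$ const, $w$ is constant, so $w(x,\tau) = f(x + \tau)$ with $f = w( \cdot , 0)$.
Hence $w(x,\tau) = \sin(3 x + 3 \tau)$.
Transform back: $u(x,\tau) = e^{-2\tau}w(x,\tau)$.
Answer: $u(x, \tau) = e^{-2 \tau} \sin(3 \tau + 3 x)$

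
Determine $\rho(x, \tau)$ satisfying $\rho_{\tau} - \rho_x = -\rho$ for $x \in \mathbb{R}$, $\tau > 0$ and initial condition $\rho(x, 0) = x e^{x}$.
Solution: Substitute $\rho = e^{x}u$, i.e. $u = e^{-x}\rho$.
By the product rule, $\rho_x = e^{x}(u_x + u)$, $\rho_{\tau} = e^{x}u_{\tau}$.
Substituting into the PDE and dividing by $e^{x}$: $u_{\tau} - (u_x + u) = -u$.
The lower-order terms cancel, leaving the standard advection equation $u_{\tau} - u_x = 0$.
Initial data for $u$: $u(x,0) = e^{-x}\rho(x,0) = x$.
Solve for $u$:
  By method of characteristics (waves move left with speed 1):
  Along characteristics $x + \tau =$ const, $u$ is constant, so $u(x,\tau) = f(x + \tau)$ with $f = u( \cdot , 0)$.
Hence $u(x,\tau) = x + \tau$.
Transform back: $\rho(x,\tau) = e^{x}u(x,\tau)$.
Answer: $\rho(x, \tau) = \tau e^{x} + x e^{x}$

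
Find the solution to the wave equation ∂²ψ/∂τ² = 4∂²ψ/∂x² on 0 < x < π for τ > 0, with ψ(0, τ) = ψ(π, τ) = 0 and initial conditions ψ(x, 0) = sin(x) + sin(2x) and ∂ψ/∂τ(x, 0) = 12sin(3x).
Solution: Using separation of variables ψ = X(x)T(τ):
Eigenfunctions: sin(nx), n = 1, 2, 3, ...
General solution: ψ(x, τ) = Σ [A_n cos(2n τ) + B_n sin(2n τ)] sin(nx)
From ψ(x,0) = sin(x) + sin(2x): A_1=1, A_2=1. From ψ_τ(x,0) = 12sin(3x), using ψ_τ(x,0) = Σ ω_n B_n sin(nx) with ω_n = 2n: B_3 = 12/6 = 2.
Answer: ψ(x, τ) = sin(x)cos(2τ) + sin(2x)cos(4τ) + 2sin(3x)sin(6τ)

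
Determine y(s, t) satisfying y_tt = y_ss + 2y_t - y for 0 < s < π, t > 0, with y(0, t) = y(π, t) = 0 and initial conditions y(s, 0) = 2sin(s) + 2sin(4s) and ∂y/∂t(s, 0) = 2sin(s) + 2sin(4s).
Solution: Substitute y = exp(t)u.
Then y_t = exp(t)(u_t + u), y_tt = exp(t)(u_tt + 2u_t + u), y_ss = exp(t)u_ss; substituting and dividing by exp(t), the lower-order terms cancel: u_tt = u_ss (standard wave equation).
Data for u: u(s,0) = y(s,0) = 2sin(s) + 2sin(4s); u_t(s,0) = y_t(s,0) - y(s,0) = 0. The boundary conditions carry over: u(0,t) = u(π,t) = 0.
Separating variables: u = Σ [A_n cos(ω_n t) + B_n sin(ω_n t)] sin(ns), ω_n = n. From ICs: A_1=2, A_4=2.
So u(s,t) = 2sin(s)cos(t) + 2sin(4s)cos(4t), and y(s,t) = exp(t)u(s,t).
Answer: y(s, t) = 2exp(t)sin(s)cos(t) + 2exp(t)sin(4s)cos(4t)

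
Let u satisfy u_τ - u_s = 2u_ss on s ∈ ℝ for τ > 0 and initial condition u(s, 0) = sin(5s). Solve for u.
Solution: Moving frame: η = s + τ, σ = τ, u = w(η,σ), so u_τ = w_σ + w_η and u_ss = w_ηη.
Hence u_τ - u_s = w_σ and the PDE becomes the heat equation w_σ = 2w_ηη on η ∈ ℝ.
Initial data: w(η,0) = u(η,0) = sin(5η). Each mode sin(nη) decays as exp(-2n²σ) on ℝ, so w(η,σ) = Σ c_n exp(-2n²σ) sin(nη) with c_5=1: w(η,σ) = exp(-50σ)sin(5η).
Substituting back: u(s,τ) = w(s + τ, τ).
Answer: u(s, τ) = exp(-50τ)sin(5s + 5τ)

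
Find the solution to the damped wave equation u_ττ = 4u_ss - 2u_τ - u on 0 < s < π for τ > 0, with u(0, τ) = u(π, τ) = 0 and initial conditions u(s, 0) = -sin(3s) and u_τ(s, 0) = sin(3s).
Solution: Substitute u = exp(-τ)w, i.e. w = exp(τ)u.
By the product rule, u_τ = exp(-τ)(w_τ - w), u_ττ = exp(-τ)(w_ττ - 2w_τ + w), u_ss = exp(-τ)w_ss.
Substituting into the PDE and dividing by exp(-τ): w_ττ - 2w_τ + w = 4w_ss - 2(w_τ - w) - w.
The lower-order terms cancel, leaving the standard wave equation w_ττ = 4w_ss.
Initial data for w: w(s,0) = u(s,0) = -sin(3s); w_τ(s,0) = u_τ(s,0) + u(s,0) = 0. The boundary conditions carry over: w(0,τ) = w(π,τ) = 0.
Solve for w:
  Using separation of variables w = X(s)T(τ):
  Eigenfunctions: sin(ns), n = 1, 2, 3, ...
  General solution: w(s, τ) = Σ [A_n cos(2n τ) + B_n sin(2n τ)] sin(ns)
  From w(s,0) = -sin(3s): A_3=-1. From w_τ(s,0) = 0: all B_n = 0.
Hence w(s,τ) = -sin(3s)cos(6τ).
Transform back: u(s,τ) = exp(-τ)w(s,τ).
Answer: u(s, τ) = -exp(-τ)sin(3s)cos(6τ)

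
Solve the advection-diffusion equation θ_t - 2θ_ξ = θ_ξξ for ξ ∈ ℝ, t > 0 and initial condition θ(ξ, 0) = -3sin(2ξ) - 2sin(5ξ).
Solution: Moving frame: η = ξ + 2t, σ = t, θ = u(η,σ), so θ_t = u_σ + 2u_η and θ_ξξ = u_ηη.
Hence θ_t - 2θ_ξ = u_σ and the PDE becomes the heat equation u_σ = u_ηη on η ∈ ℝ.
Initial data: u(η,0) = θ(η,0) = -3sin(2η) - 2sin(5η). Each mode sin(nη) decays as exp(-n²σ) on ℝ, so u(η,σ) = Σ c_n exp(-n²σ) sin(nη) with c_2=-3, c_5=-2: u(η,σ) = -3exp(-4σ)sin(2η) - 2exp(-25σ)sin(5η).
Substituting back: θ(ξ,t) = u(ξ + 2t, t).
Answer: θ(ξ, t) = -3exp(-4t)sin(4t + 2ξ) - 2exp(-25t)sin(10t + 5ξ)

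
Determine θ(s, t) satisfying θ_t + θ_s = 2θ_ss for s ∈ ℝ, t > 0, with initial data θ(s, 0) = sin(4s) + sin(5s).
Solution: Change to a moving frame: let η = s - t, σ = t and write θ(s,t) = u(η,σ).
By the chain rule θ_t = u_σ - u_η, θ_s = u_η, θ_ss = u_ηη.
Then θ_t + θ_s = u_σ: the advection term cancels and the PDE becomes the heat equation u_σ = 2u_ηη on η ∈ ℝ.
Initial data: u(η,0) = θ(η,0) = sin(4η) + sin(5η).
On η ∈ ℝ each mode satisfies (sin(nη))″ = -n² sin(nη), so exp(-2n²σ) sin(nη) solves the heat equation; by superposition u(η,σ) = Σ c_n exp(-2n²σ) sin(nη).
Reading off the coefficients: c_4=1, c_5=1, so u(η,σ) = exp(-32σ)sin(4η) + exp(-50σ)sin(5η).
Substituting back η = s - t, σ = t: θ(s,t) = u(s - t, t).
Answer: θ(s, t) = exp(-32t)sin(4s - 4t) + exp(-50t)sin(5s - 5t)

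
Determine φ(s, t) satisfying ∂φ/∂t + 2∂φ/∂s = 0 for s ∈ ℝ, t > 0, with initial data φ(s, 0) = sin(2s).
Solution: By characteristics (ds/dt = 2), φ(s,t) = f(s - 2t) with f = φ(·, 0).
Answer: φ(s, t) = sin(2s - 4t)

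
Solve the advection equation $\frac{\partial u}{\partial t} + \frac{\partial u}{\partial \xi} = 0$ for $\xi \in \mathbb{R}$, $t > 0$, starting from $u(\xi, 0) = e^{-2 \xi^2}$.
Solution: By method of characteristics (waves move right with speed 1):
Along characteristics $\xi - t =$ const, $u$ is constant, so $u(\xi,t) = f(\xi - t)$ with $f = u( \cdot , 0)$.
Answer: $u(\xi, t) = e^{-2 (\xi - t)^2}$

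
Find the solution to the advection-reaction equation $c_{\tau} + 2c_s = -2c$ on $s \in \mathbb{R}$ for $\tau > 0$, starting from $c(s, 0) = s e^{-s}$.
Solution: Substitute $c = e^{-s}u$.
Then $c_s = e^{-s}(u_s - u)$, $c_{\tau} = e^{-s}u_{\tau}$; substituting and dividing by $e^{-s}$, the lower-order terms cancel: $u_{\tau} + 2u_s = 0$ (standard advection equation).
Data for $u$: $u(s,0) = e^{s}c(s,0) = s$.
By characteristics ($ds/d\tau = 2$), $u(s,\tau) = f(s - 2\tau)$ with $f = u( \cdot , 0)$.
So $u(s,\tau) = s - 2 \tau$, and $c(s,\tau) = e^{-s}u(s,\tau)$.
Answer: $c(s, \tau) = -2 \tau e^{-s} + s e^{-s}$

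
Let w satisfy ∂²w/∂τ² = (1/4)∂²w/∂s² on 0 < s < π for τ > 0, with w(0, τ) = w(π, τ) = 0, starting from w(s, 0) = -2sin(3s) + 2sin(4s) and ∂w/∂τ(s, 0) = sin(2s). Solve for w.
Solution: Using separation of variables w = X(s)T(τ):
Eigenfunctions: sin(ns), n = 1, 2, 3, ...
General solution: w(s, τ) = Σ [A_n cos(n τ/2) + B_n sin(n τ/2)] sin(ns)
From w(s,0) = -2sin(3s) + 2sin(4s): A_3=-2, A_4=2. From w_τ(s,0) = sin(2s), using w_τ(s,0) = Σ ω_n B_n sin(ns) with ω_n = n/2: B_2 = 1/1 = 1.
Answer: w(s, τ) = sin(2s)sin(τ) - 2sin(3s)cos(3τ/2) + 2sin(4s)cos(2τ)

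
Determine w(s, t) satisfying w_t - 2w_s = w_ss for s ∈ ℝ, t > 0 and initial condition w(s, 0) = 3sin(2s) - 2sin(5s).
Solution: Moving frame: η = s + 2t, σ = t, w = u(η,σ), so w_t = u_σ + 2u_η and w_ss = u_ηη.
Hence w_t - 2w_s = u_σ and the PDE becomes the heat equation u_σ = u_ηη on η ∈ ℝ.
Initial data: u(η,0) = w(η,0) = 3sin(2η) - 2sin(5η). Each mode sin(nη) decays as exp(-n²σ) on ℝ, so u(η,σ) = Σ c_n exp(-n²σ) sin(nη) with c_2=3, c_5=-2: u(η,σ) = 3exp(-4σ)sin(2η) - 2exp(-25σ)sin(5η).
Substituting back: w(s,t) = u(s + 2t, t).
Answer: w(s, t) = 3exp(-4t)sin(2s + 4t) - 2exp(-25t)sin(5s + 10t)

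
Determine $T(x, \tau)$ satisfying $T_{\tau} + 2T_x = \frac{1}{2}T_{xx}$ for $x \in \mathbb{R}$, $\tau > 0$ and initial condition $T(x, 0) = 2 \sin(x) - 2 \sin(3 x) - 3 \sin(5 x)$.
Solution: Change to a moving frame: let $\eta = x - 2\tau$, $\sigma = \tau$ and write $T(x,\tau) = u(\eta,\sigma)$.
By the chain rule $T_{\tau} = u_{\sigma} - 2u_{\eta}$, $T_x = u_{\eta}$, $T_{xx} = u_{\eta\eta}$.
Then $T_{\tau} + 2T_x = u_{\sigma}$: the advection term cancels and the PDE becomes the heat equation $u_{\sigma} = \frac{1}{2}u_{\eta\eta}$ on $\eta \in \mathbb{R}$.
Initial data: $u(\eta,0) = T(\eta,0) = 2 \sin(\eta) - 2 \sin(3 \eta) - 3 \sin(5 \eta)$.
On $\eta \in \mathbb{R}$ each mode satisfies $(\sin(n\eta))'' = -n^2 \sin(n\eta)$, so $e^{-n^2\sigma/2} \sin(n\eta)$ solves the heat equation; by superposition $u(\eta,\sigma) = \sum c_n e^{-n^2\sigma/2} \sin(n\eta)$.
Reading off the coefficients: $c_1=2, c_3=-2, c_5=-3$, so $u(\eta,\sigma) = 2 e^{-\sigma/2} \sin(\eta) - 2 e^{-9 \sigma/2} \sin(3 \eta) - 3 e^{-25 \sigma/2} \sin(5 \eta)$.
Substituting back $\eta = x - 2\tau$, $\sigma = \tau$: $T(x,\tau) = u(x - 2\tau, \tau)$.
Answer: $T(x, \tau) = -2 e^{-\tau/2} \sin(2 \tau - x) + 2 e^{-9 \tau/2} \sin(6 \tau - 3 x) + 3 e^{-25 \tau/2} \sin(10 \tau - 5 x)$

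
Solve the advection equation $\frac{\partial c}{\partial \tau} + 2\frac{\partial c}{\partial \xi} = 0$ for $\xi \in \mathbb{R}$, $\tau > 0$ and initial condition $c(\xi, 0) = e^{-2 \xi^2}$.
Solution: By characteristics ($d\xi/d\tau = 2$), $c(\xi,\tau) = f(\xi - 2\tau)$ with $f = c( \cdot , 0)$.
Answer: $c(\xi, \tau) = e^{-2 (-2 \tau + \xi)^2}$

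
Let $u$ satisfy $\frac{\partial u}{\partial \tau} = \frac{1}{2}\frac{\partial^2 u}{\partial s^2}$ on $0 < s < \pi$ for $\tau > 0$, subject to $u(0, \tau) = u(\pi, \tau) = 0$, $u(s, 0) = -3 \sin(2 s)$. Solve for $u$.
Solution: Using separation of variables $u = X(s)T(\tau)$:
Eigenfunctions: $\sin(ns)$, $n = 1, 2, 3, \ldots$
General solution: $u(s, \tau) = \sum c_n \sin(ns) e^{-n^2 \tau/2}$
Matching $u(s,0) = -3 \sin(2 s)$ term by term: $c_2=-3$.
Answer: $u(s, \tau) = -3 e^{-2 \tau} \sin(2 s)$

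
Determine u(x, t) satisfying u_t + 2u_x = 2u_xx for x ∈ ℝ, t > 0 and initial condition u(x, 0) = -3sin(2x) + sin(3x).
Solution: Moving frame: η = x - 2t, σ = t, u = w(η,σ), so u_t = w_σ - 2w_η and u_xx = w_ηη.
Hence u_t + 2u_x = w_σ and the PDE becomes the heat equation w_σ = 2w_ηη on η ∈ ℝ.
Initial data: w(η,0) = u(η,0) = -3sin(2η) + sin(3η). Each mode sin(nη) decays as exp(-2n²σ) on ℝ, so w(η,σ) = Σ c_n exp(-2n²σ) sin(nη) with c_2=-3, c_3=1: w(η,σ) = -3exp(-8σ)sin(2η) + exp(-18σ)sin(3η).
Substituting back: u(x,t) = w(x - 2t, t).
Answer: u(x, t) = 3exp(-8t)sin(4t - 2x) - exp(-18t)sin(6t - 3x)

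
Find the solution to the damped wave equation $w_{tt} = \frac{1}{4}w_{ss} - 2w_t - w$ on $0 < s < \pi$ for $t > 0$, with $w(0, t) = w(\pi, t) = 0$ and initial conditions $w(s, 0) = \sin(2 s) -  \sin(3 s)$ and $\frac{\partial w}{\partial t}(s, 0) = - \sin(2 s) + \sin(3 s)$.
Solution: Substitute $w = e^{-t}u$, i.e. $u = e^{t}w$.
By the product rule, $w_t = e^{-t}(u_t - u)$, $w_{tt} = e^{-t}(u_{tt} - 2u_t + u)$, $w_{ss} = e^{-t}u_{ss}$.
Substituting into the PDE and dividing by $e^{-t}$: $u_{tt} - 2u_t + u = \frac{1}{4}u_{ss} - 2(u_t - u) - u$.
The lower-order terms cancel, leaving the standard wave equation $u_{tt} = \frac{1}{4}u_{ss}$.
Initial data for $u$: $u(s,0) = w(s,0) = \sin(2 s) - \sin(3 s)$; $u_t(s,0) = w_t(s,0) + w(s,0) = 0$. The boundary conditions carry over: $u(0,t) = u(\pi,t) = 0$.
Solve for $u$:
  Using separation of variables $u = X(s)T(t)$:
  Eigenfunctions: $\sin(ns)$, $n = 1, 2, 3, \ldots$
  General solution: $u(s, t) = \sum [A_n \cos(n t/2) + B_n \sin(n t/2)] \sin(ns)$
  From $u(s,0) = \sin(2 s) - \sin(3 s)$: $A_2=1, A_3=-1$. From $u_t(s,0) = 0$: all $B_n = 0$.
Hence $u(s,t) = \sin(2 s) \cos(t) - \sin(3 s) \cos(3 t/2)$.
Transform back: $w(s,t) = e^{-t}u(s,t)$.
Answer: $w(s, t) = e^{-t} \sin(2 s) \cos(t) -  e^{-t} \sin(3 s) \cos(3 t/2)$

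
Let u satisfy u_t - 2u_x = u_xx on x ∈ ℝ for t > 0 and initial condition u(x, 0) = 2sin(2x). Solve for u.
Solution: Moving frame: η = x + 2t, σ = t, u = w(η,σ), so u_t = w_σ + 2w_η and u_xx = w_ηη.
Hence u_t - 2u_x = w_σ and the PDE becomes the heat equation w_σ = w_ηη on η ∈ ℝ.
Initial data: w(η,0) = u(η,0) = 2sin(2η). Each mode sin(nη) decays as exp(-n²σ) on ℝ, so w(η,σ) = Σ c_n exp(-n²σ) sin(nη) with c_2=2: w(η,σ) = 2exp(-4σ)sin(2η).
Substituting back: u(x,t) = w(x + 2t, t).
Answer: u(x, t) = 2exp(-4t)sin(4t + 2x)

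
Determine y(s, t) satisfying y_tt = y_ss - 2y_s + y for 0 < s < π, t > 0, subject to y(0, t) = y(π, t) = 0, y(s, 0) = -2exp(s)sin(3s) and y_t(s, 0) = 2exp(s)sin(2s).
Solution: Substitute y = exp(s)u, i.e. u = exp(-s)y.
By the product rule, y_s = exp(s)(u_s + u), y_ss = exp(s)(u_ss + 2u_s + u), y_tt = exp(s)u_tt.
Substituting into the PDE and dividing by exp(s): u_tt = (u_ss + 2u_s + u) - 2(u_s + u) + u.
The lower-order terms cancel, leaving the standard wave equation u_tt = u_ss.
Initial data for u: u(s,0) = exp(-s)y(s,0) = -2sin(3s); u_t(s,0) = exp(-s)y_t(s,0) = 2sin(2s). The boundary conditions carry over: u(0,t) = u(π,t) = 0.
Solve for u:
  Using separation of variables u = X(s)T(t):
  Eigenfunctions: sin(ns), n = 1, 2, 3, ...
  General solution: u(s, t) = Σ [A_n cos(n t) + B_n sin(n t)] sin(ns)
  From u(s,0) = -2sin(3s): A_3=-2. From u_t(s,0) = 2sin(2s), using u_t(s,0) = Σ ω_n B_n sin(ns) with ω_n = n: B_2 = 2/2 = 1.
Hence u(s,t) = sin(2s)sin(2t) - 2sin(3s)cos(3t).
Transform back: y(s,t) = exp(s)u(s,t).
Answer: y(s, t) = exp(s)sin(2s)sin(2t) - 2exp(s)sin(3s)cos(3t)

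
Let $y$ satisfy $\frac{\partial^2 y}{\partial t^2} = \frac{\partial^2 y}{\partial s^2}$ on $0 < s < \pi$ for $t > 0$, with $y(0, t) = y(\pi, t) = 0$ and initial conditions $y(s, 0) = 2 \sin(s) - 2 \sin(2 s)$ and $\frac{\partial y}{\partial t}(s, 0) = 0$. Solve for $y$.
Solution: Separating variables: $y = \sum [A_n \cos(\omega_n t) + B_n \sin(\omega_n t)] \sin(ns)$, $\omega_n = n$. From ICs: $A_1=2, A_2=-2$.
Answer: $y(s, t) = 2 \sin(s) \cos(t) - 2 \sin(2 s) \cos(2 t)$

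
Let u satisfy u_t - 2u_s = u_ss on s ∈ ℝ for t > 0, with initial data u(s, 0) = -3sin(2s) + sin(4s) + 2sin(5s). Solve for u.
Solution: Moving frame: η = s + 2t, σ = t, u = w(η,σ), so u_t = w_σ + 2w_η and u_ss = w_ηη.
Hence u_t - 2u_s = w_σ and the PDE becomes the heat equation w_σ = w_ηη on η ∈ ℝ.
Initial data: w(η,0) = u(η,0) = -3sin(2η) + sin(4η) + 2sin(5η). Each mode sin(nη) decays as exp(-n²σ) on ℝ, so w(η,σ) = Σ c_n exp(-n²σ) sin(nη) with c_2=-3, c_4=1, c_5=2: w(η,σ) = -3exp(-4σ)sin(2η) + exp(-16σ)sin(4η) + 2exp(-25σ)sin(5η).
Substituting back: u(s,t) = w(s + 2t, t).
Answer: u(s, t) = -3exp(-4t)sin(2s + 4t) + exp(-16t)sin(4s + 8t) + 2exp(-25t)sin(5s + 10t)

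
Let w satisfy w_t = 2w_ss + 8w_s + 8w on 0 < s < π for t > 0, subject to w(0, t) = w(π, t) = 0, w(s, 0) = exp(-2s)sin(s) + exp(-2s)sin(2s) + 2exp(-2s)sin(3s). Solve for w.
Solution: Substitute w = exp(-2s)u.
Then w_s = exp(-2s)(u_s - 2u), w_ss = exp(-2s)(u_ss - 4u_s + 4u), w_t = exp(-2s)u_t; substituting and dividing by exp(-2s), the lower-order terms cancel: u_t = 2u_ss (standard heat equation).
Data for u: u(s,0) = exp(2s)w(s,0) = sin(s) + sin(2s) + 2sin(3s). The boundary conditions carry over: u(0,t) = u(π,t) = 0.
Separating variables: u = Σ c_n exp(-2n²t) sin(ns). From u(s,0) = sin(s) + sin(2s) + 2sin(3s): c_1=1, c_2=1, c_3=2.
So u(s,t) = exp(-2t)sin(s) + exp(-8t)sin(2s) + 2exp(-18t)sin(3s), and w(s,t) = exp(-2s)u(s,t).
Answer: w(s, t) = exp(-2s)exp(-2t)sin(s) + exp(-2s)exp(-8t)sin(2s) + 2exp(-2s)exp(-18t)sin(3s)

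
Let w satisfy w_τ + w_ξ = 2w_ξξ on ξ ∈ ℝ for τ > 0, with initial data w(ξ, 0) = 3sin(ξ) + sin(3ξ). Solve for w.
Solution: Change to a moving frame: let η = ξ - τ, σ = τ and write w(ξ,τ) = u(η,σ).
By the chain rule w_τ = u_σ - u_η, w_ξ = u_η, w_ξξ = u_ηη.
Then w_τ + w_ξ = u_σ: the advection term cancels and the PDE becomes the heat equation u_σ = 2u_ηη on η ∈ ℝ.
Initial data: u(η,0) = w(η,0) = 3sin(η) + sin(3η).
On η ∈ ℝ each mode satisfies (sin(nη))″ = -n² sin(nη), so exp(-2n²σ) sin(nη) solves the heat equation; by superposition u(η,σ) = Σ c_n exp(-2n²σ) sin(nη).
Reading off the coefficients: c_1=3, c_3=1, so u(η,σ) = 3exp(-2σ)sin(η) + exp(-18σ)sin(3η).
Substituting back η = ξ - τ, σ = τ: w(ξ,τ) = u(ξ - τ, τ).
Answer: w(ξ, τ) = 3exp(-2τ)sin(ξ - τ) + exp(-18τ)sin(3ξ - 3τ)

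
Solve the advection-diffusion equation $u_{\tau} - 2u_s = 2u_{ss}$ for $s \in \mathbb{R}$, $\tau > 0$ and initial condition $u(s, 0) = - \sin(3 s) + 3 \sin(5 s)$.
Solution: Change to a moving frame: let $\eta = s + 2\tau$, $\sigma = \tau$ and write $u(s,\tau) = w(\eta,\sigma)$.
By the chain rule $u_{\tau} = w_{\sigma} + 2w_{\eta}$, $u_s = w_{\eta}$, $u_{ss} = w_{\eta\eta}$.
Then $u_{\tau} - 2u_s = w_{\sigma}$: the advection term cancels and the PDE becomes the heat equation $w_{\sigma} = 2w_{\eta\eta}$ on $\eta \in \mathbb{R}$.
Initial data: $w(\eta,0) = u(\eta,0) = - \sin(3 \eta) + 3 \sin(5 \eta)$.
On $\eta \in \mathbb{R}$ each mode satisfies $(\sin(n\eta))'' = -n^2 \sin(n\eta)$, so $e^{-2n^2\sigma} \sin(n\eta)$ solves the heat equation; by superposition $w(\eta,\sigma) = \sum c_n e^{-2n^2\sigma} \sin(n\eta)$.
Reading off the coefficients: $c_3=-1, c_5=3$, so $w(\eta,\sigma) = - e^{-18 \sigma} \sin(3 \eta) + 3 e^{-50 \sigma} \sin(5 \eta)$.
Substituting back $\eta = s + 2\tau$, $\sigma = \tau$: $u(s,\tau) = w(s + 2\tau, \tau)$.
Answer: $u(s, \tau) = - e^{-18 \tau} \sin(6 \tau + 3 s) + 3 e^{-50 \tau} \sin(10 \tau + 5 s)$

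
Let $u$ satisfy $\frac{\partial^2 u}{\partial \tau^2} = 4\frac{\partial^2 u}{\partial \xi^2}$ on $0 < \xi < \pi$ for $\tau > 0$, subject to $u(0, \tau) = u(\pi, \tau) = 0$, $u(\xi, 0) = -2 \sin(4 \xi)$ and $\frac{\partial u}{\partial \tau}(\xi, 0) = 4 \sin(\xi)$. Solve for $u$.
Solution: Separating variables: $u = \sum [A_n \cos(\omega_n \tau) + B_n \sin(\omega_n \tau)] \sin(n\xi)$, $\omega_n = 2n$. From ICs ($B_n$ = velocity coefficient / $\omega_n$): $A_4=-2, B_1=2$.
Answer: $u(\xi, \tau) = 2 \sin(2 \tau) \sin(\xi) - 2 \sin(4 \xi) \cos(8 \tau)$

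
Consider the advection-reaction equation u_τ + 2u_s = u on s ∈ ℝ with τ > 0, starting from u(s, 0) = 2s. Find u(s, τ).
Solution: Substitute u = exp(τ)w.
Then u_τ = exp(τ)(w_τ + w), u_s = exp(τ)w_s; substituting and dividing by exp(τ), the lower-order terms cancel: w_τ + 2w_s = 0 (standard advection equation).
Data for w: w(s,0) = u(s,0) = 2s.
By characteristics (ds/dτ = 2), w(s,τ) = f(s - 2τ) with f = w(·, 0).
So w(s,τ) = 2s - 4τ, and u(s,τ) = exp(τ)w(s,τ).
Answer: u(s, τ) = 2sexp(τ) - 4τexp(τ)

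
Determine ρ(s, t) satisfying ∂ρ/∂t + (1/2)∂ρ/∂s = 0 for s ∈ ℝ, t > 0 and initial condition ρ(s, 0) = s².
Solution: By method of characteristics (waves move right with speed 1/2):
Along characteristics s - (1/2)t = const, ρ is constant, so ρ(s,t) = f(s - (1/2)t) with f = ρ(·, 0).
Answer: ρ(s, t) = s² - st + (1/4)t²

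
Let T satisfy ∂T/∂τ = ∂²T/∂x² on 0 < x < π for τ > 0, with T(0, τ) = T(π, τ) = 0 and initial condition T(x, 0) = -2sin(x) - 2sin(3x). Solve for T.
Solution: Separating variables: T = Σ c_n exp(-n²τ) sin(nx). From T(x,0) = -2sin(x) - 2sin(3x): c_1=-2, c_3=-2.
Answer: T(x, τ) = -2exp(-τ)sin(x) - 2exp(-9τ)sin(3x)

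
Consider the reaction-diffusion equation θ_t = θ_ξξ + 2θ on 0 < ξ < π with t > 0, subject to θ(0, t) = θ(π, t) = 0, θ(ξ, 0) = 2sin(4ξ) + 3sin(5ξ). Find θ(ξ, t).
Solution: Substitute θ = exp(2t)u.
Then θ_t = exp(2t)(u_t + 2u), θ_ξξ = exp(2t)u_ξξ; substituting and dividing by exp(2t), the lower-order terms cancel: u_t = u_ξξ (standard heat equation).
Data for u: u(ξ,0) = θ(ξ,0) = 2sin(4ξ) + 3sin(5ξ). The boundary conditions carry over: u(0,t) = u(π,t) = 0.
Separating variables: u = Σ c_n exp(-n²t) sin(nξ). From u(ξ,0) = 2sin(4ξ) + 3sin(5ξ): c_4=2, c_5=3.
So u(ξ,t) = 2exp(-16t)sin(4ξ) + 3exp(-25t)sin(5ξ), and θ(ξ,t) = exp(2t)u(ξ,t).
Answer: θ(ξ, t) = 2exp(-14t)sin(4ξ) + 3exp(-23t)sin(5ξ)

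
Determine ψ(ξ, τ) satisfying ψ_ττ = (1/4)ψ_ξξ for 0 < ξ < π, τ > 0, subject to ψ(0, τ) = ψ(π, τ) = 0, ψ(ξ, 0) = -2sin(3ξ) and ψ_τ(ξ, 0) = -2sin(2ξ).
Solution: Using separation of variables ψ = X(ξ)T(τ):
Eigenfunctions: sin(nξ), n = 1, 2, 3, ...
General solution: ψ(ξ, τ) = Σ [A_n cos(n τ/2) + B_n sin(n τ/2)] sin(nξ)
From ψ(ξ,0) = -2sin(3ξ): A_3=-2. From ψ_τ(ξ,0) = -2sin(2ξ), using ψ_τ(ξ,0) = Σ ω_n B_n sin(nξ) with ω_n = n/2: B_2 = (-2)/1 = -2.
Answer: ψ(ξ, τ) = -2sin(2ξ)sin(τ) - 2sin(3ξ)cos(3τ/2)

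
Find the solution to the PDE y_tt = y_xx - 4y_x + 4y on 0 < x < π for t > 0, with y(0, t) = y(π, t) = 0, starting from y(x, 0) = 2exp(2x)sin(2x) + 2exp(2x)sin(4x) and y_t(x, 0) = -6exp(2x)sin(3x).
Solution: Substitute y = exp(2x)u.
Then y_x = exp(2x)(u_x + 2u), y_xx = exp(2x)(u_xx + 4u_x + 4u), y_tt = exp(2x)u_tt; substituting and dividing by exp(2x), the lower-order terms cancel: u_tt = u_xx (standard wave equation).
Data for u: u(x,0) = exp(-2x)y(x,0) = 2sin(2x) + 2sin(4x); u_t(x,0) = exp(-2x)y_t(x,0) = -6sin(3x). The boundary conditions carry over: u(0,t) = u(π,t) = 0.
Separating variables: u = Σ [A_n cos(ω_n t) + B_n sin(ω_n t)] sin(nx), ω_n = n. From ICs (B_n = velocity coefficient / ω_n): A_2=2, A_4=2, B_3=-2.
So u(x,t) = -2sin(3t)sin(3x) + 2sin(2x)cos(2t) + 2sin(4x)cos(4t), and y(x,t) = exp(2x)u(x,t).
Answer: y(x, t) = -2exp(2x)sin(3t)sin(3x) + 2exp(2x)sin(2x)cos(2t) + 2exp(2x)sin(4x)cos(4t)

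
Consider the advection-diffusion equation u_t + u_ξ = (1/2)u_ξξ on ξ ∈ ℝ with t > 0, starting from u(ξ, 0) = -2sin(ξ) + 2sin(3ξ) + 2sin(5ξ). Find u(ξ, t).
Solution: Moving frame: η = ξ - t, σ = t, u = w(η,σ), so u_t = w_σ - w_η and u_ξξ = w_ηη.
Hence u_t + u_ξ = w_σ and the PDE becomes the heat equation w_σ = (1/2)w_ηη on η ∈ ℝ.
Initial data: w(η,0) = u(η,0) = -2sin(η) + 2sin(3η) + 2sin(5η). Each mode sin(nη) decays as exp(-n²σ/2) on ℝ, so w(η,σ) = Σ c_n exp(-n²σ/2) sin(nη) with c_1=-2, c_3=2, c_5=2: w(η,σ) = -2exp(-σ/2)sin(η) + 2exp(-9σ/2)sin(3η) + 2exp(-25σ/2)sin(5η).
Substituting back: u(ξ,t) = w(ξ - t, t).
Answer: u(ξ, t) = 2exp(-t/2)sin(t - ξ) - 2exp(-9t/2)sin(3t - 3ξ) - 2exp(-25t/2)sin(5t - 5ξ)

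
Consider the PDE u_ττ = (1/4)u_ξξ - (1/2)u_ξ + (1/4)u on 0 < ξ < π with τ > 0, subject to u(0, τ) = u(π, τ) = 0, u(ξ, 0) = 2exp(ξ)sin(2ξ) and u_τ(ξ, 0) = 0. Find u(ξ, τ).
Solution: Substitute u = exp(ξ)w, i.e. w = exp(-ξ)u.
By the product rule, u_ξ = exp(ξ)(w_ξ + w), u_ξξ = exp(ξ)(w_ξξ + 2w_ξ + w), u_ττ = exp(ξ)w_ττ.
Substituting into the PDE and dividing by exp(ξ): w_ττ = (1/4)(w_ξξ + 2w_ξ + w) - (1/2)(w_ξ + w) + (1/4)w.
The lower-order terms cancel, leaving the standard wave equation w_ττ = (1/4)w_ξξ.
Initial data for w: w(ξ,0) = exp(-ξ)u(ξ,0) = 2sin(2ξ); w_τ(ξ,0) = exp(-ξ)u_τ(ξ,0) = 0. The boundary conditions carry over: w(0,τ) = w(π,τ) = 0.
Solve for w:
  Using separation of variables w = X(ξ)T(τ):
  Eigenfunctions: sin(nξ), n = 1, 2, 3, ...
  General solution: w(ξ, τ) = Σ [A_n cos(n τ/2) + B_n sin(n τ/2)] sin(nξ)
  From w(ξ,0) = 2sin(2ξ): A_2=2. From w_τ(ξ,0) = 0: all B_n = 0.
Hence w(ξ,τ) = 2sin(2ξ)cos(τ).
Transform back: u(ξ,τ) = exp(ξ)w(ξ,τ).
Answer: u(ξ, τ) = 2exp(ξ)sin(2ξ)cos(τ)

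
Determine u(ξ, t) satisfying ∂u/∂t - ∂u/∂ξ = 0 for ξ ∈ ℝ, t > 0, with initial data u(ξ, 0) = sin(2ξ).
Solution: By characteristics (dξ/dt = -1), u(ξ,t) = f(ξ + t) with f = u(·, 0).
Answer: u(ξ, t) = sin(2t + 2ξ)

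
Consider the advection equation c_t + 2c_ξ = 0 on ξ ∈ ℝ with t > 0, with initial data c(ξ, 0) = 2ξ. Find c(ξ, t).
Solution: By characteristics (dξ/dt = 2), c(ξ,t) = f(ξ - 2t) with f = c(·, 0).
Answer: c(ξ, t) = -4t + 2ξ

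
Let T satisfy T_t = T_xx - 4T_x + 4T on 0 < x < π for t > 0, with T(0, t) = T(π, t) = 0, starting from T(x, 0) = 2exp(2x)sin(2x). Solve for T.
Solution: Substitute T = exp(2x)u, i.e. u = exp(-2x)T.
By the product rule, T_x = exp(2x)(u_x + 2u), T_xx = exp(2x)(u_xx + 4u_x + 4u), T_t = exp(2x)u_t.
Substituting into the PDE and dividing by exp(2x): u_t = (u_xx + 4u_x + 4u) - 4(u_x + 2u) + 4u.
The lower-order terms cancel, leaving the standard heat equation u_t = u_xx.
Initial data for u: u(x,0) = exp(-2x)T(x,0) = 2sin(2x). The boundary conditions carry over: u(0,t) = u(π,t) = 0.
Solve for u:
  Using separation of variables u = X(x)G(t):
  Eigenfunctions: sin(nx), n = 1, 2, 3, ...
  General solution: u(x, t) = Σ c_n sin(nx) exp(-n² t)
  Matching u(x,0) = 2sin(2x) term by term: c_2=2.
Hence u(x,t) = 2exp(-4t)sin(2x).
Transform back: T(x,t) = exp(2x)u(x,t).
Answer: T(x, t) = 2exp(-4t)exp(2x)sin(2x)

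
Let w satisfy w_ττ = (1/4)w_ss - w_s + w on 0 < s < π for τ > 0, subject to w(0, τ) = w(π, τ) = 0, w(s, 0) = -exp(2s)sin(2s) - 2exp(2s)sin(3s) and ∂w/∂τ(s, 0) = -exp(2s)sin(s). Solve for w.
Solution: Substitute w = exp(2s)u.
Then w_s = exp(2s)(u_s + 2u), w_ss = exp(2s)(u_ss + 4u_s + 4u), w_ττ = exp(2s)u_ττ; substituting and dividing by exp(2s), the lower-order terms cancel: u_ττ = (1/4)u_ss (standard wave equation).
Data for u: u(s,0) = exp(-2s)w(s,0) = -sin(2s) - 2sin(3s); u_τ(s,0) = exp(-2s)w_τ(s,0) = -sin(s). The boundary conditions carry over: u(0,τ) = u(π,τ) = 0.
Separating variables: u = Σ [A_n cos(ω_n τ) + B_n sin(ω_n τ)] sin(ns), ω_n = n/2. From ICs (B_n = velocity coefficient / ω_n): A_2=-1, A_3=-2, B_1=-2.
So u(s,τ) = -2sin(s)sin(τ/2) - sin(2s)cos(τ) - 2sin(3s)cos(3τ/2), and w(s,τ) = exp(2s)u(s,τ).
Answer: w(s, τ) = -2exp(2s)sin(s)sin(τ/2) - exp(2s)sin(2s)cos(τ) - 2exp(2s)sin(3s)cos(3τ/2)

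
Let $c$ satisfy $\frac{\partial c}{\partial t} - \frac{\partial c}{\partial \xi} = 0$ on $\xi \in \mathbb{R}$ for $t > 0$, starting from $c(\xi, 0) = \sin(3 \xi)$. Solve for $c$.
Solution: By method of characteristics (waves move left with speed 1):
Along characteristics $\xi + t =$ const, $c$ is constant, so $c(\xi,t) = f(\xi + t)$ with $f = c( \cdot , 0)$.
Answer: $c(\xi, t) = \sin(3 \xi + 3 t)$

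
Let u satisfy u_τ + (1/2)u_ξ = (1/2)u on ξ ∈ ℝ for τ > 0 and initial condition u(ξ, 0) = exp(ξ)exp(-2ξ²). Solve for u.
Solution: Substitute u = exp(ξ)w, i.e. w = exp(-ξ)u.
By the product rule, u_ξ = exp(ξ)(w_ξ + w), u_τ = exp(ξ)w_τ.
Substituting into the PDE and dividing by exp(ξ): w_τ + (1/2)(w_ξ + w) = (1/2)w.
The lower-order terms cancel, leaving the standard advection equation w_τ + (1/2)w_ξ = 0.
Initial data for w: w(ξ,0) = exp(-ξ)u(ξ,0) = exp(-2ξ²).
Solve for w:
  By method of characteristics (waves move right with speed 1/2):
  Along characteristics ξ - (1/2)τ = const, w is constant, so w(ξ,τ) = f(ξ - (1/2)τ) with f = w(·, 0).
Hence w(ξ,τ) = exp(-2(ξ - τ/2)²).
Transform back: u(ξ,τ) = exp(ξ)w(ξ,τ).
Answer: u(ξ, τ) = exp(ξ)exp(-2(ξ - τ/2)²)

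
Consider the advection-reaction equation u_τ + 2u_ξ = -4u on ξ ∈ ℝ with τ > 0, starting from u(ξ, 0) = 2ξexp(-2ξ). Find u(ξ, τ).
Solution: Substitute u = exp(-2ξ)w, i.e. w = exp(2ξ)u.
By the product rule, u_ξ = exp(-2ξ)(w_ξ - 2w), u_τ = exp(-2ξ)w_τ.
Substituting into the PDE and dividing by exp(-2ξ): w_τ + 2(w_ξ - 2w) = -4w.
The lower-order terms cancel, leaving the standard advection equation w_τ + 2w_ξ = 0.
Initial data for w: w(ξ,0) = exp(2ξ)u(ξ,0) = 2ξ.
Solve for w:
  By method of characteristics (waves move right with speed 2):
  Along characteristics ξ - 2τ = const, w is constant, so w(ξ,τ) = f(ξ - 2τ) with f = w(·, 0).
Hence w(ξ,τ) = 2ξ - 4τ.
Transform back: u(ξ,τ) = exp(-2ξ)w(ξ,τ).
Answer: u(ξ, τ) = 2ξexp(-2ξ) - 4τexp(-2ξ)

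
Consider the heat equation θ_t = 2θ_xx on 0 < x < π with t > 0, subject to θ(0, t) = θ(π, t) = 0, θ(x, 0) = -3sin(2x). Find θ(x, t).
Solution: Separating variables: θ = Σ c_n exp(-2n²t) sin(nx). From θ(x,0) = -3sin(2x): c_2=-3.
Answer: θ(x, t) = -3exp(-8t)sin(2x)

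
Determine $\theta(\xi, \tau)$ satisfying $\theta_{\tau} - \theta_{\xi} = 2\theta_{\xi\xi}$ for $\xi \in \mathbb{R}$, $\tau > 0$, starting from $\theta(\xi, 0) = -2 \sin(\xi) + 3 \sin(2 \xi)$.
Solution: Moving frame: $\eta = \xi + \tau$, $\sigma = \tau$, $\theta = u(\eta,\sigma)$, so $\theta_{\tau} = u_{\sigma} + u_{\eta}$ and $\theta_{\xi\xi} = u_{\eta\eta}$.
Hence $\theta_{\tau} - \theta_{\xi} = u_{\sigma}$ and the PDE becomes the heat equation $u_{\sigma} = 2u_{\eta\eta}$ on $\eta \in \mathbb{R}$.
Initial data: $u(\eta,0) = \theta(\eta,0) = -2 \sin(\eta) + 3 \sin(2 \eta)$. Each mode $\sin(n\eta)$ decays as $e^{-2n^2\sigma}$ on $\mathbb{R}$, so $u(\eta,\sigma) = \sum c_n e^{-2n^2\sigma} \sin(n\eta)$ with $c_1=-2, c_2=3$: $u(\eta,\sigma) = -2 e^{-2 \sigma} \sin(\eta) + 3 e^{-8 \sigma} \sin(2 \eta)$.
Substituting back: $\theta(\xi,\tau) = u(\xi + \tau, \tau)$.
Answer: $\theta(\xi, \tau) = -2 e^{-2 \tau} \sin(\tau + \xi) + 3 e^{-8 \tau} \sin(2 \tau + 2 \xi)$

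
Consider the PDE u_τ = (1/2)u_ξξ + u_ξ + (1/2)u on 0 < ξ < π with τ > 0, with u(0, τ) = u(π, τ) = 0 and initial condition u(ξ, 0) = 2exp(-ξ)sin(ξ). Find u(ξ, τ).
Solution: Substitute u = exp(-ξ)w, i.e. w = exp(ξ)u.
By the product rule, u_ξ = exp(-ξ)(w_ξ - w), u_ξξ = exp(-ξ)(w_ξξ - 2w_ξ + w), u_τ = exp(-ξ)w_τ.
Substituting into the PDE and dividing by exp(-ξ): w_τ = (1/2)(w_ξξ - 2w_ξ + w) + (w_ξ - w) + (1/2)w.
The lower-order terms cancel, leaving the standard heat equation w_τ = (1/2)w_ξξ.
Initial data for w: w(ξ,0) = exp(ξ)u(ξ,0) = 2sin(ξ). The boundary conditions carry over: w(0,τ) = w(π,τ) = 0.
Solve for w:
  Using separation of variables w = X(ξ)T(τ):
  Eigenfunctions: sin(nξ), n = 1, 2, 3, ...
  General solution: w(ξ, τ) = Σ c_n sin(nξ) exp(-n² τ/2)
  Matching w(ξ,0) = 2sin(ξ) term by term: c_1=2.
Hence w(ξ,τ) = 2exp(-τ/2)sin(ξ).
Transform back: u(ξ,τ) = exp(-ξ)w(ξ,τ).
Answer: u(ξ, τ) = 2exp(-ξ)exp(-τ/2)sin(ξ)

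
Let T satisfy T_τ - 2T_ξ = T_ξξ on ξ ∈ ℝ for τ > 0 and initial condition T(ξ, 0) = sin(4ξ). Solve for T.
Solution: Moving frame: η = ξ + 2τ, σ = τ, T = u(η,σ), so T_τ = u_σ + 2u_η and T_ξξ = u_ηη.
Hence T_τ - 2T_ξ = u_σ and the PDE becomes the heat equation u_σ = u_ηη on η ∈ ℝ.
Initial data: u(η,0) = T(η,0) = sin(4η). Each mode sin(nη) decays as exp(-n²σ) on ℝ, so u(η,σ) = Σ c_n exp(-n²σ) sin(nη) with c_4=1: u(η,σ) = exp(-16σ)sin(4η).
Substituting back: T(ξ,τ) = u(ξ + 2τ, τ).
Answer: T(ξ, τ) = exp(-16τ)sin(4ξ + 8τ)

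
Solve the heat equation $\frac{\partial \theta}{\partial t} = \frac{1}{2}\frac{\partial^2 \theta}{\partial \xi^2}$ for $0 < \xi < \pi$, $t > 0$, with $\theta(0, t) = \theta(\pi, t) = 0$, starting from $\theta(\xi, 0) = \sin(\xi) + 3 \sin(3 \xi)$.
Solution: Using separation of variables $\theta = X(\xi)G(t)$:
Eigenfunctions: $\sin(n\xi)$, $n = 1, 2, 3, \ldots$
General solution: $\theta(\xi, t) = \sum c_n \sin(n\xi) e^{-n^2 t/2}$
Matching $\theta(\xi,0) = \sin(\xi) + 3 \sin(3 \xi)$ term by term: $c_1=1, c_3=3$.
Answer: $\theta(\xi, t) = e^{-t/2} \sin(\xi) + 3 e^{-9 t/2} \sin(3 \xi)$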